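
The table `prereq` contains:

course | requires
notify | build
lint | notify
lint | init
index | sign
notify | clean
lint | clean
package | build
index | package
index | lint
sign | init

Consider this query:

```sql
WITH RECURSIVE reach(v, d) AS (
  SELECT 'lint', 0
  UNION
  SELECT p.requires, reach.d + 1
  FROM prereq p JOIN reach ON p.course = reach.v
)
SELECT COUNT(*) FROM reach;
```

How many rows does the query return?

Base: (lint, d=0).
Iteration 1: edges from {lint} -> (clean, d=1), (init, d=1), (notify, d=1).
Iteration 2: edges from {clean,init,notify} -> (build, d=2), (clean, d=2).
Iteration 3: no outgoing edges from {build,clean}; recursion stops.
Total rows emitted: 6.

6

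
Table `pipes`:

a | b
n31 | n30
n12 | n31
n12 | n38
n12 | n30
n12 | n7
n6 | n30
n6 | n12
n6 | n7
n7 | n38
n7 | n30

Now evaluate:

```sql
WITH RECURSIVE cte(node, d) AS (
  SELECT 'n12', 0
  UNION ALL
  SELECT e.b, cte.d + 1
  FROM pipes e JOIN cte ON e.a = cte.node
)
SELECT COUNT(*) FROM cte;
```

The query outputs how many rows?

Base: (n12, d=0).
Iteration 1: edges from {n12} -> (n30, d=1), (n31, d=1), (n38, d=1), (n7, d=1).
Iteration 2: edges from {n30,n31,n38,n7} -> (n30, d=2) x2, (n38, d=2). [UNION ALL keeps all 3 new rows, including repeats]
Iteration 3: no outgoing edges from {n30,n38}; recursion stops.
Total rows emitted: 8.

8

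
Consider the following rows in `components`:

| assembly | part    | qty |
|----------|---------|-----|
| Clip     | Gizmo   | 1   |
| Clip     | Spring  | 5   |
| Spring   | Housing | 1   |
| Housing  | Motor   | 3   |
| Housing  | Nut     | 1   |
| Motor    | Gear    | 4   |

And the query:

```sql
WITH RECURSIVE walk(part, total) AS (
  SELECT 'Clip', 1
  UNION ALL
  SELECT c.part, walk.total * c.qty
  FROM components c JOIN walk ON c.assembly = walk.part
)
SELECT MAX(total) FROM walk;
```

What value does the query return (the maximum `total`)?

60

Base: (Clip, total=1).
Iteration 1: components of {Clip} -> Gizmo = 1*1 = 1, Spring = 1*5 = 5.
Iteration 2: components of {Gizmo,Spring} -> Housing = 5*1 = 5.
Iteration 3: components of {Housing} -> Motor = 5*3 = 15, Nut = 5*1 = 5.
Iteration 4: components of {Motor,Nut} -> Gear = 15*4 = 60.
Iteration 5: no further components; recursion stops.
total values: 1, 1, 5, 5, 15, 5, 60; the maximum is 60.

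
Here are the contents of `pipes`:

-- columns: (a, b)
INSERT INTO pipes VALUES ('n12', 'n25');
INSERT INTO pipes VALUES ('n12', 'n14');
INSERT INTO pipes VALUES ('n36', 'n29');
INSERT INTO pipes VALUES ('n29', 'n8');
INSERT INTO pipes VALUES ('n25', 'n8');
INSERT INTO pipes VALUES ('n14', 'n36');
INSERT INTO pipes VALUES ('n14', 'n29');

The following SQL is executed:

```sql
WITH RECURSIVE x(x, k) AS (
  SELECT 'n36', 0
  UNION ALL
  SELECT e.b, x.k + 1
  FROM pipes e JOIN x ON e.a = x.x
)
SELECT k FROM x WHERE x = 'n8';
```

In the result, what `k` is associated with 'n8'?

2

Base: (n36, k=0).
Iteration 1: edges from {n36} -> (n29, k=1).
Iteration 2: edges from {n29} -> (n8, k=2).
Iteration 3: no outgoing edges from {n8}; recursion stops.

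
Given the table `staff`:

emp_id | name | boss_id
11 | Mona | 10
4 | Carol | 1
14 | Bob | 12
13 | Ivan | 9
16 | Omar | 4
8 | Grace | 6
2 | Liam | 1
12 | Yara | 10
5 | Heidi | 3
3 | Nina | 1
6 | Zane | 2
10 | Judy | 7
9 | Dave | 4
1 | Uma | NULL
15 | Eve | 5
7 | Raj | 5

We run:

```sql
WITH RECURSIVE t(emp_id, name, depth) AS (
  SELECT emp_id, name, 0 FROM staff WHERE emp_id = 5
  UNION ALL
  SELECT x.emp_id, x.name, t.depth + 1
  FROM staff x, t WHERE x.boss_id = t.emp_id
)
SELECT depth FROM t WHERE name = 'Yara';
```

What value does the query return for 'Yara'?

3

Base: emp_id=5 (Heidi) at depth 0.
Iteration 1: rows with boss_id in {5} -> Raj (id 7, depth 1), Eve (id 15, depth 1).
Iteration 2: rows with boss_id in {7,15} -> Judy (id 10, depth 2).
Iteration 3: rows with boss_id in {10} -> Mona (id 11, depth 3), Yara (id 12, depth 3).
Iteration 4: rows with boss_id in {11,12} -> Bob (id 14, depth 4).
Iteration 5: no rows with boss_id in {14}; recursion stops.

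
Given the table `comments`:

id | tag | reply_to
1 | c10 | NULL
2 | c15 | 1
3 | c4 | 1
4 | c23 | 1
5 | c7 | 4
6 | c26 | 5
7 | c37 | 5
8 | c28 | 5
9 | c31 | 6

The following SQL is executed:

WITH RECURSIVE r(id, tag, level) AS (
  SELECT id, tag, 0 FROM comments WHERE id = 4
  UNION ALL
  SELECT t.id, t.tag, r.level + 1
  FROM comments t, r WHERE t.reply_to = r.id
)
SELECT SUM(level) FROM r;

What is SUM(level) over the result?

10

Base: id=4 (c23) at level 0.
Iteration 1: rows with reply_to in {4} -> c7 (id 5, level 1).
Iteration 2: rows with reply_to in {5} -> c26 (id 6, level 2), c37 (id 7, level 2), c28 (id 8, level 2).
Iteration 3: rows with reply_to in {6,7,8} -> c31 (id 9, level 3).
Iteration 4: no rows with reply_to in {9}; recursion stops.
SUM(level) = 0 + 1 + 2 + 2 + 2 + 3 = 10.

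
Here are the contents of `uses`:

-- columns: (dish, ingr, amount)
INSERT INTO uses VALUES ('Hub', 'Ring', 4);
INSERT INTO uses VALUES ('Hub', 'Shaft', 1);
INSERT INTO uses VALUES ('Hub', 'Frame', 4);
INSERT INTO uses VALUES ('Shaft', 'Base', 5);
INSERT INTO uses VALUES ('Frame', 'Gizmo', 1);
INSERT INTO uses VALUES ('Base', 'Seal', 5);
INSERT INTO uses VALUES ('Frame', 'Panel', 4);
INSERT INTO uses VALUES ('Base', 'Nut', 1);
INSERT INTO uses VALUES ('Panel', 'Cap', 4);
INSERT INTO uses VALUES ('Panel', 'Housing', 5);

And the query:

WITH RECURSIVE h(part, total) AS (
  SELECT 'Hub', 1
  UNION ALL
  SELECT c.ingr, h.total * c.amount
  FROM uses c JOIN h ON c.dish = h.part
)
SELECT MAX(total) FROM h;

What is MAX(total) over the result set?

Base: (Hub, total=1).
Iteration 1: components of {Hub} -> Frame = 1*4 = 4, Ring = 1*4 = 4, Shaft = 1*1 = 1.
Iteration 2: components of {Frame,Ring,Shaft} -> Base = 1*5 = 5, Gizmo = 4*1 = 4, Panel = 4*4 = 16.
Iteration 3: components of {Base,Gizmo,Panel} -> Cap = 16*4 = 64, Housing = 16*5 = 80, Nut = 5*1 = 5, Seal = 5*5 = 25.
Iteration 4: no further components; recursion stops.
total values: 1, 4, 1, 4, 5, 4, 16, 25, 5, 64, 80; the maximum is 80.

80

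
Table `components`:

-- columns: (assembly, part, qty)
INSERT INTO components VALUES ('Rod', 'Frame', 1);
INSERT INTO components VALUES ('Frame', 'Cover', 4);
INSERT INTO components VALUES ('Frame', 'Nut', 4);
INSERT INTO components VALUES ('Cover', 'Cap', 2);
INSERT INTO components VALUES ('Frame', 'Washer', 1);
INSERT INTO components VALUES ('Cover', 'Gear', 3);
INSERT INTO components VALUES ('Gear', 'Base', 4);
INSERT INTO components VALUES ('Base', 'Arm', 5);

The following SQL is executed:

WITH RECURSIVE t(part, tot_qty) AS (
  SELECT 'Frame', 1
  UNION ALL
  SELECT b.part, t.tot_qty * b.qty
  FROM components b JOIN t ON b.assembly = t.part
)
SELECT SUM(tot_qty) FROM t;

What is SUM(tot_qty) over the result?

Base: (Frame, tot_qty=1).
Iteration 1: components of {Frame} -> Cover = 1*4 = 4, Nut = 1*4 = 4, Washer = 1*1 = 1.
Iteration 2: components of {Cover,Nut,Washer} -> Cap = 4*2 = 8, Gear = 4*3 = 12.
Iteration 3: components of {Cap,Gear} -> Base = 12*4 = 48.
Iteration 4: components of {Base} -> Arm = 48*5 = 240.
Iteration 5: no further components; recursion stops.
SUM(tot_qty) = 1 + 4 + 4 + 1 + 8 + 12 + 48 + 240 = 318.

318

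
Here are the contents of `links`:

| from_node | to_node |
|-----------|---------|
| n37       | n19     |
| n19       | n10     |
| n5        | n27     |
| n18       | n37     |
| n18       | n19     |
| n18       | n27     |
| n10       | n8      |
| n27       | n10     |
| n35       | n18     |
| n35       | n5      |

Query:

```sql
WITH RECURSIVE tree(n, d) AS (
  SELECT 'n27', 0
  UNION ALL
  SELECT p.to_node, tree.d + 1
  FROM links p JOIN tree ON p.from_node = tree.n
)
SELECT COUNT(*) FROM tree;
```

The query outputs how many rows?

Base: (n27, d=0).
Iteration 1: edges from {n27} -> (n10, d=1).
Iteration 2: edges from {n10} -> (n8, d=2).
Iteration 3: no outgoing edges from {n8}; recursion stops.
Total rows emitted: 3.

3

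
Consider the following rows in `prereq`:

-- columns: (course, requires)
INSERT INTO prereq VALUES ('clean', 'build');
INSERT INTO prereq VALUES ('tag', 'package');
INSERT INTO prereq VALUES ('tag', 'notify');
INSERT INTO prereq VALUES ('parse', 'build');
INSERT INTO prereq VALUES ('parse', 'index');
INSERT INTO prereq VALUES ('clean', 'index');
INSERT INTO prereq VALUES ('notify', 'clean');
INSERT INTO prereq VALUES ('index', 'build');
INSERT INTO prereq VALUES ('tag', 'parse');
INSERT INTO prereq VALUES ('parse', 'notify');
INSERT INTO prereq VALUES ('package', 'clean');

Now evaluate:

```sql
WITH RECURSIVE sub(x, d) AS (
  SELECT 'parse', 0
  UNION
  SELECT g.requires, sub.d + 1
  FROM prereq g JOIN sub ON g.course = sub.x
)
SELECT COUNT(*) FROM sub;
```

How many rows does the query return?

9

Base: (parse, d=0).
Iteration 1: edges from {parse} -> (build, d=1), (index, d=1), (notify, d=1).
Iteration 2: edges from {build,index,notify} -> (build, d=2), (clean, d=2).
Iteration 3: edges from {build,clean} -> (build, d=3), (index, d=3).
Iteration 4: edges from {build,index} -> (build, d=4).
Iteration 5: no outgoing edges from {build}; recursion stops.
Total rows emitted: 9.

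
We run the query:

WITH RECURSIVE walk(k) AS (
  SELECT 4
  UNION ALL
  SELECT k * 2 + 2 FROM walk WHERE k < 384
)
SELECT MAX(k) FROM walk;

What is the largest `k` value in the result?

Base: k=4.
Iteration 1: 4 < 384 holds -> k = 4 * 2 + 2 = 10.
Iteration 2: 10 < 384 holds -> k = 10 * 2 + 2 = 22.
Iteration 3: 22 < 384 holds -> k = 22 * 2 + 2 = 46.
Iteration 4: 46 < 384 holds -> k = 46 * 2 + 2 = 94.
Iteration 5: 94 < 384 holds -> k = 94 * 2 + 2 = 190.
Iteration 6: 190 < 384 holds -> k = 190 * 2 + 2 = 382.
Iteration 7: 382 < 384 holds -> k = 382 * 2 + 2 = 766.
Iteration 8: 766 < 384 fails; recursion stops.
k values: 4, 10, 22, 46, 94, 190, 382, 766; the maximum is 766.

766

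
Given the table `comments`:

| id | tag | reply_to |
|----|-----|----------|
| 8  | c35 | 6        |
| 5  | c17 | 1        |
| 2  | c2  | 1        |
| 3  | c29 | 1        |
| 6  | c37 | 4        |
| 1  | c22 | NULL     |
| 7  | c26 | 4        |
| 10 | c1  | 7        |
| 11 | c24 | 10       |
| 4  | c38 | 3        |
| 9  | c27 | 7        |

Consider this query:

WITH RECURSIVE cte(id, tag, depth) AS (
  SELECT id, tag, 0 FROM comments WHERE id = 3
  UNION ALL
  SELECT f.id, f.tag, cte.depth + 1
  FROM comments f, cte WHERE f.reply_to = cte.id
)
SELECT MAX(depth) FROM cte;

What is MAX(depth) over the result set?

4

Base: id=3 (c29) at depth 0.
Iteration 1: rows with reply_to in {3} -> c38 (id 4, depth 1).
Iteration 2: rows with reply_to in {4} -> c37 (id 6, depth 2), c26 (id 7, depth 2).
Iteration 3: rows with reply_to in {6,7} -> c35 (id 8, depth 3), c27 (id 9, depth 3), c1 (id 10, depth 3).
Iteration 4: rows with reply_to in {8,9,10} -> c24 (id 11, depth 4).
Iteration 5: no rows with reply_to in {11}; recursion stops.
depth values: 0, 1, 2, 2, 3, 3, 3, 4; the maximum is 4.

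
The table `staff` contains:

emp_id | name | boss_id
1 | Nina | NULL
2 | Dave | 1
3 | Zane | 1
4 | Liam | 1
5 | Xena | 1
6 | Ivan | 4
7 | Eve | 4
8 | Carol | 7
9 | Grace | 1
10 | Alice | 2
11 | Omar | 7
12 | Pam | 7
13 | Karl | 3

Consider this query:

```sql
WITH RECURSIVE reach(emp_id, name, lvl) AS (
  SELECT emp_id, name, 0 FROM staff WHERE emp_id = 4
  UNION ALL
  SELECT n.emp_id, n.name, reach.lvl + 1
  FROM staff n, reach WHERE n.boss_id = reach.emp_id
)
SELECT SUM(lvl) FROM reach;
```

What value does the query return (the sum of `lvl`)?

8

Base: emp_id=4 (Liam) at lvl 0.
Iteration 1: rows with boss_id in {4} -> Ivan (id 6, lvl 1), Eve (id 7, lvl 1).
Iteration 2: rows with boss_id in {6,7} -> Carol (id 8, lvl 2), Omar (id 11, lvl 2), Pam (id 12, lvl 2).
Iteration 3: no rows with boss_id in {8,11,12}; recursion stops.
SUM(lvl) = 0 + 1 + 1 + 2 + 2 + 2 = 8.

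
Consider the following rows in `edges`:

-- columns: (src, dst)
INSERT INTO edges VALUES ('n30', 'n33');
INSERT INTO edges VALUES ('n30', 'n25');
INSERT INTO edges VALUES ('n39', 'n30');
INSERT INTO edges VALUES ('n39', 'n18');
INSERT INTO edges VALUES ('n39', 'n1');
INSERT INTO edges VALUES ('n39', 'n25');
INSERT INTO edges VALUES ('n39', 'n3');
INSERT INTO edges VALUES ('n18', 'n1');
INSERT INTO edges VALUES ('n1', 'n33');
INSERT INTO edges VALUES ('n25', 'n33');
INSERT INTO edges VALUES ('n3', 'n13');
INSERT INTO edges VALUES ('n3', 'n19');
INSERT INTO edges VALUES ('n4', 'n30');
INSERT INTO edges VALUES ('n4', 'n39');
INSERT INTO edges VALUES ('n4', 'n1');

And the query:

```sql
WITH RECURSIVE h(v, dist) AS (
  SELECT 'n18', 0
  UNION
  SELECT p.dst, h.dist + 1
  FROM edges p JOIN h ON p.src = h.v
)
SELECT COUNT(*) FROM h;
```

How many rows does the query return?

Base: (n18, dist=0).
Iteration 1: edges from {n18} -> (n1, dist=1).
Iteration 2: edges from {n1} -> (n33, dist=2).
Iteration 3: no outgoing edges from {n33}; recursion stops.
Total rows emitted: 3.

3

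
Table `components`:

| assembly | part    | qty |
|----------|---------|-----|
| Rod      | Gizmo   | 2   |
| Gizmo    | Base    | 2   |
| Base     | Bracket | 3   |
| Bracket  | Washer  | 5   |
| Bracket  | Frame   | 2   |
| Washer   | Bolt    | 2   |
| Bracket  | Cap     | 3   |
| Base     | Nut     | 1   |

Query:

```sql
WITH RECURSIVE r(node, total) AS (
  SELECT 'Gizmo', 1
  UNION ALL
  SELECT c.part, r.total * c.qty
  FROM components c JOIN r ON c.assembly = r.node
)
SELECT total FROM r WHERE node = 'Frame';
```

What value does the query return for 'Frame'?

Base: (Gizmo, total=1).
Iteration 1: components of {Gizmo} -> Base = 1*2 = 2.
Iteration 2: components of {Base} -> Bracket = 2*3 = 6, Nut = 2*1 = 2.
Iteration 3: components of {Bracket,Nut} -> Cap = 6*3 = 18, Frame = 6*2 = 12, Washer = 6*5 = 30.
Iteration 4: components of {Cap,Frame,Washer} -> Bolt = 30*2 = 60.
Iteration 5: no further components; recursion stops.

12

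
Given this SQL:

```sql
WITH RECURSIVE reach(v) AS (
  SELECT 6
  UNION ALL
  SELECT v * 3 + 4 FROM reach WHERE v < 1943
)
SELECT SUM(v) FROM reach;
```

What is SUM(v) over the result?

Base: v=6.
Iteration 1: 6 < 1943 holds -> v = 6 * 3 + 4 = 22.
Iteration 2: 22 < 1943 holds -> v = 22 * 3 + 4 = 70.
Iteration 3: 70 < 1943 holds -> v = 70 * 3 + 4 = 214.
Iteration 4: 214 < 1943 holds -> v = 214 * 3 + 4 = 646.
Iteration 5: 646 < 1943 holds -> v = 646 * 3 + 4 = 1942.
Iteration 6: 1942 < 1943 holds -> v = 1942 * 3 + 4 = 5830.
Iteration 7: 5830 < 1943 fails; recursion stops.
SUM(v) = 6 + 22 + 70 + 214 + 646 + 1942 + 5830 = 8730.

8730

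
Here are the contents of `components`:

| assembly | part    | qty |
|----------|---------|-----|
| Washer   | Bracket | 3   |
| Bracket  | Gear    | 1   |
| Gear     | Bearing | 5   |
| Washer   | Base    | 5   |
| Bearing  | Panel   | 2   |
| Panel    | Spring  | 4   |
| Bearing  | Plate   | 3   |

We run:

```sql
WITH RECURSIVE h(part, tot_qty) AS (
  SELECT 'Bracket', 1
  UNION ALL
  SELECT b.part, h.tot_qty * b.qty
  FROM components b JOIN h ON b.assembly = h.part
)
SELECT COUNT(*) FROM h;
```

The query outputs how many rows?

6

Base: (Bracket, tot_qty=1).
Iteration 1: components of {Bracket} -> Gear = 1*1 = 1.
Iteration 2: components of {Gear} -> Bearing = 1*5 = 5.
Iteration 3: components of {Bearing} -> Panel = 5*2 = 10, Plate = 5*3 = 15.
Iteration 4: components of {Panel,Plate} -> Spring = 10*4 = 40.
Iteration 5: no further components; recursion stops.
Total rows emitted: 6.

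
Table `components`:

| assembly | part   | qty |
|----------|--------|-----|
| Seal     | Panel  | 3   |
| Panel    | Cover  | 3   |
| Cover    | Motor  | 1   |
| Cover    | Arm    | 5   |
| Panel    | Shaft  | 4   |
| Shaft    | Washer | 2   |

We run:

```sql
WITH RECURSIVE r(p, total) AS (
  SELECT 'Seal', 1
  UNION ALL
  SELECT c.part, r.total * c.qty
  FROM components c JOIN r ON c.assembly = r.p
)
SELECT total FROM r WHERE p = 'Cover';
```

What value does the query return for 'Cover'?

Base: (Seal, total=1).
Iteration 1: components of {Seal} -> Panel = 1*3 = 3.
Iteration 2: components of {Panel} -> Cover = 3*3 = 9, Shaft = 3*4 = 12.
Iteration 3: components of {Cover,Shaft} -> Arm = 9*5 = 45, Motor = 9*1 = 9, Washer = 12*2 = 24.
Iteration 4: no further components; recursion stops.

9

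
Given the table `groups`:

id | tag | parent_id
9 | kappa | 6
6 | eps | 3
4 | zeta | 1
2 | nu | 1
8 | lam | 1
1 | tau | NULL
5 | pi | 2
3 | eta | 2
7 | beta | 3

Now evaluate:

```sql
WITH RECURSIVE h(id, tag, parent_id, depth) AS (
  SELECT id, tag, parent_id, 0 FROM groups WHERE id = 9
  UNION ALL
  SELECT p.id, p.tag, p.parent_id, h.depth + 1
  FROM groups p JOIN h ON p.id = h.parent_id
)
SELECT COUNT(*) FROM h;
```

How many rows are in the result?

Base: id=9 (kappa), parent_id=6, depth 0.
Iteration 1: join on id=6 -> eps (id 6, parent_id=3, depth 1).
Iteration 2: join on id=3 -> eta (id 3, parent_id=2, depth 2).
Iteration 3: join on id=2 -> nu (id 2, parent_id=1, depth 3).
Iteration 4: join on id=1 -> tau (id 1, parent_id=NULL, depth 4).
Iteration 5: parent_id is NULL; no match; recursion stops.
Total rows emitted: 5.

5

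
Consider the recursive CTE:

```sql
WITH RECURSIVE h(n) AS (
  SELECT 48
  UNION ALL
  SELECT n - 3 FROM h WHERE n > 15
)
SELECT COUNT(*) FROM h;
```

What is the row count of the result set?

Base: n=48.
Iteration 1: 48 > 15 holds -> n = 48 - 3 = 45.
Iteration 2: 45 > 15 holds -> n = 45 - 3 = 42.
Iteration 3: 42 > 15 holds -> n = 42 - 3 = 39.
Iteration 4: 39 > 15 holds -> n = 39 - 3 = 36.
Iteration 5: 36 > 15 holds -> n = 36 - 3 = 33.
Iteration 6: 33 > 15 holds -> n = 33 - 3 = 30.
Iteration 7: 30 > 15 holds -> n = 30 - 3 = 27.
Iteration 8: 27 > 15 holds -> n = 27 - 3 = 24.
Iteration 9: 24 > 15 holds -> n = 24 - 3 = 21.
Iteration 10: 21 > 15 holds -> n = 21 - 3 = 18.
Iteration 11: 18 > 15 holds -> n = 18 - 3 = 15.
Iteration 12: 15 > 15 fails; recursion stops.
Total rows emitted: 12.

12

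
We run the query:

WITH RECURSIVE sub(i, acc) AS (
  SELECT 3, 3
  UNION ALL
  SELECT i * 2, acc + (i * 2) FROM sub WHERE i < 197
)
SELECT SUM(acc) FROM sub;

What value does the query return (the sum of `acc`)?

1506

Base: i=3, acc=3.
Iteration 1: 3 < 197 holds -> i = 3 * 2 = 6, acc = 3 + 6 = 9.
Iteration 2: 6 < 197 holds -> i = 6 * 2 = 12, acc = 9 + 12 = 21.
Iteration 3: 12 < 197 holds -> i = 12 * 2 = 24, acc = 21 + 24 = 45.
Iteration 4: 24 < 197 holds -> i = 24 * 2 = 48, acc = 45 + 48 = 93.
Iteration 5: 48 < 197 holds -> i = 48 * 2 = 96, acc = 93 + 96 = 189.
Iteration 6: 96 < 197 holds -> i = 96 * 2 = 192, acc = 189 + 192 = 381.
Iteration 7: 192 < 197 holds -> i = 192 * 2 = 384, acc = 381 + 384 = 765.
Iteration 8: 384 < 197 fails; recursion stops.
SUM(acc) = 3 + 9 + 21 + 45 + 93 + 189 + 381 + 765 = 1506.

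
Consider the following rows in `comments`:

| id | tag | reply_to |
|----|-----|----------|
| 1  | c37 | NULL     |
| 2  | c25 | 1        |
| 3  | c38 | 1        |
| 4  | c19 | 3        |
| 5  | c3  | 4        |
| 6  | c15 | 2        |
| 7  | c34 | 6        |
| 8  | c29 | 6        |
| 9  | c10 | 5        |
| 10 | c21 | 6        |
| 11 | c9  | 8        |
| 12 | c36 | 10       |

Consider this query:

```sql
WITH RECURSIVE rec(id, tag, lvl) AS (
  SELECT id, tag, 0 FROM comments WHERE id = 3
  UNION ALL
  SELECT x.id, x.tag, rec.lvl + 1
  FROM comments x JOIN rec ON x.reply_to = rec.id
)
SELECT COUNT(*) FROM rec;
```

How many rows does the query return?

Base: id=3 (c38) at lvl 0.
Iteration 1: rows with reply_to in {3} -> c19 (id 4, lvl 1).
Iteration 2: rows with reply_to in {4} -> c3 (id 5, lvl 2).
Iteration 3: rows with reply_to in {5} -> c10 (id 9, lvl 3).
Iteration 4: no rows with reply_to in {9}; recursion stops.
Total rows emitted: 4.

4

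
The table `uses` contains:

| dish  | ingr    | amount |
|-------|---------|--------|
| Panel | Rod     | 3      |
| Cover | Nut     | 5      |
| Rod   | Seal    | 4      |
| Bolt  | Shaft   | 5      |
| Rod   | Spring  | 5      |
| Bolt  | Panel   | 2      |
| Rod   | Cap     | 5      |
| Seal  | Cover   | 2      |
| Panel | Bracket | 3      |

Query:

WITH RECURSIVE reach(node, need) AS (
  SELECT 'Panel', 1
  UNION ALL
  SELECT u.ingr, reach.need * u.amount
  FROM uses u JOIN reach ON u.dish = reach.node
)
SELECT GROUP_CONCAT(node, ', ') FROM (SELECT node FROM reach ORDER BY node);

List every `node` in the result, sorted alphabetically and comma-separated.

Base: (Panel, need=1).
Iteration 1: components of {Panel} -> Bracket = 1*3 = 3, Rod = 1*3 = 3.
Iteration 2: components of {Bracket,Rod} -> Cap = 3*5 = 15, Seal = 3*4 = 12, Spring = 3*5 = 15.
Iteration 3: components of {Cap,Seal,Spring} -> Cover = 12*2 = 24.
Iteration 4: components of {Cover} -> Nut = 24*5 = 120.
Iteration 5: no further components; recursion stops.

Bracket, Cap, Cover, Nut, Panel, Rod, Seal, Spring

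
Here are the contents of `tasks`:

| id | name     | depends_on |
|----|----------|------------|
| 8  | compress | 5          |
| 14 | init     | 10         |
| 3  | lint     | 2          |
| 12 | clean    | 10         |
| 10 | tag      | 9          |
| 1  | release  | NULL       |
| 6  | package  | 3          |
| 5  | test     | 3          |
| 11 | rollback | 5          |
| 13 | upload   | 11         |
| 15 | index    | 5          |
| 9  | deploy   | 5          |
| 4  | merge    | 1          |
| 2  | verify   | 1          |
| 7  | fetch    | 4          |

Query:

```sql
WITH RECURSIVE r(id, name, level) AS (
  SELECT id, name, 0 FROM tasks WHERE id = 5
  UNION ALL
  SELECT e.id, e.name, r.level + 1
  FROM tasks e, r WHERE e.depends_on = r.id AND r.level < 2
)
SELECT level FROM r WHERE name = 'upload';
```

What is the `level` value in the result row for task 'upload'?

Base: id=5 (test) at level 0.
Iteration 1: rows with depends_on in {5} -> compress (id 8, level 1), deploy (id 9, level 1), rollback (id 11, level 1), index (id 15, level 1).
Iteration 2: rows with depends_on in {8,9,11,15} -> tag (id 10, level 2), upload (id 13, level 2).
Iteration 3: level < 2 fails for all current rows; recursion stops.

2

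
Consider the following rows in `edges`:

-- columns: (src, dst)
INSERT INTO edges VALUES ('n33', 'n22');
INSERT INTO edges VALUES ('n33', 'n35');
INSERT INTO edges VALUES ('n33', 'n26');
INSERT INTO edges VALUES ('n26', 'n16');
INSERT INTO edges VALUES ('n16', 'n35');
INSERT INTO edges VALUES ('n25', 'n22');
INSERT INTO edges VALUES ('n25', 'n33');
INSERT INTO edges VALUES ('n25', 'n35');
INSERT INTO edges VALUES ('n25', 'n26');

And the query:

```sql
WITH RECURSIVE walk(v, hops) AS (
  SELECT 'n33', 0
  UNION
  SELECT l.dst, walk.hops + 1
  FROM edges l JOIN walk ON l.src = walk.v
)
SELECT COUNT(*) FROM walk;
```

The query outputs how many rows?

6

Base: (n33, hops=0).
Iteration 1: edges from {n33} -> (n22, hops=1), (n26, hops=1), (n35, hops=1).
Iteration 2: edges from {n22,n26,n35} -> (n16, hops=2).
Iteration 3: edges from {n16} -> (n35, hops=3).
Iteration 4: no outgoing edges from {n35}; recursion stops.
Total rows emitted: 6.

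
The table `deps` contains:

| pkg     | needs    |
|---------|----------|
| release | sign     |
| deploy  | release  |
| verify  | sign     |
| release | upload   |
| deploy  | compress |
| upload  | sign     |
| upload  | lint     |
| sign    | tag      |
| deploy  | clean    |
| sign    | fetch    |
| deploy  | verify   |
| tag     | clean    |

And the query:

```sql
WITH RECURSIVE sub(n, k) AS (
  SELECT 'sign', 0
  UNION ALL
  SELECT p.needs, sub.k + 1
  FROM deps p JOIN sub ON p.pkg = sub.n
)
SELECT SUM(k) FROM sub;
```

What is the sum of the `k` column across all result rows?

Base: (sign, k=0).
Iteration 1: edges from {sign} -> (fetch, k=1), (tag, k=1).
Iteration 2: edges from {fetch,tag} -> (clean, k=2).
Iteration 3: no outgoing edges from {clean}; recursion stops.
SUM(k) = 0 + 1 + 1 + 2 = 4.

4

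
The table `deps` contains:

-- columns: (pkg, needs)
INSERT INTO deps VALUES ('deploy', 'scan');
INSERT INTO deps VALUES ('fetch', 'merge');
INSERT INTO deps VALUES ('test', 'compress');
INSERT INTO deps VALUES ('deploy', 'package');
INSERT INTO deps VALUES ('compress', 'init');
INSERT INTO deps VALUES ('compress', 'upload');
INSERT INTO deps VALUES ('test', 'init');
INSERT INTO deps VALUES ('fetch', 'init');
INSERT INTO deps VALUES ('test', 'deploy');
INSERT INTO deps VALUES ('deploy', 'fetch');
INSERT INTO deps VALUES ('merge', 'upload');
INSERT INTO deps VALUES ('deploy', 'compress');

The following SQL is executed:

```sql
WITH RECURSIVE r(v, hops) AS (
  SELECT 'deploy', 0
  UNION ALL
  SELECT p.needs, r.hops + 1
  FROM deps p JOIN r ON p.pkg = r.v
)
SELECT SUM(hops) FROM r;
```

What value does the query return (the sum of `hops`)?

Base: (deploy, hops=0).
Iteration 1: edges from {deploy} -> (compress, hops=1), (fetch, hops=1), (package, hops=1), (scan, hops=1).
Iteration 2: edges from {compress,fetch,package,scan} -> (init, hops=2) x2, (merge, hops=2), (upload, hops=2). [UNION ALL keeps all 4 new rows, including repeats]
Iteration 3: edges from {init,merge,upload} -> (upload, hops=3).
Iteration 4: no outgoing edges from {upload}; recursion stops.
SUM(hops) = 0 + 1 + 1 + 1 + 1 + 2 + 2 + 2 + 2 + 3 = 15.

15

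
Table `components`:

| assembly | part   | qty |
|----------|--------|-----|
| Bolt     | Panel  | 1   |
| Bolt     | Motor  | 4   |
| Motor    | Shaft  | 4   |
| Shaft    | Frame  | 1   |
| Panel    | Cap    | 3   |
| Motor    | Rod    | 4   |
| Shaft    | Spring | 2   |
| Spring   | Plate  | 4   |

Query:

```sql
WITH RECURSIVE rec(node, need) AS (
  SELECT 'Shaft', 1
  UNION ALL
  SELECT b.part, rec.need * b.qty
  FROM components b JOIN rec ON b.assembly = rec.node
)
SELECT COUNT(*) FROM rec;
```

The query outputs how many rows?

4

Base: (Shaft, need=1).
Iteration 1: components of {Shaft} -> Frame = 1*1 = 1, Spring = 1*2 = 2.
Iteration 2: components of {Frame,Spring} -> Plate = 2*4 = 8.
Iteration 3: no further components; recursion stops.
Total rows emitted: 4.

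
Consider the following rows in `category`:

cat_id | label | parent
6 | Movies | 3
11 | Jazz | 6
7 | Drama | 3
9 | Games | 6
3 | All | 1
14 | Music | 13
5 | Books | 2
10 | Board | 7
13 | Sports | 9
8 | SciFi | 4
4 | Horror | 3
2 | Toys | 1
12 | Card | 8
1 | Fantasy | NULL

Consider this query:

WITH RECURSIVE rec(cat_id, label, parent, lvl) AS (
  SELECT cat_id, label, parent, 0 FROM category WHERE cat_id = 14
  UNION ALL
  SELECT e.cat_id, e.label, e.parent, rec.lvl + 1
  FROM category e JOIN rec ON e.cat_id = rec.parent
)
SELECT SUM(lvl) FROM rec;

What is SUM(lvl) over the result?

Base: cat_id=14 (Music), parent=13, lvl 0.
Iteration 1: join on cat_id=13 -> Sports (id 13, parent=9, lvl 1).
Iteration 2: join on cat_id=9 -> Games (id 9, parent=6, lvl 2).
Iteration 3: join on cat_id=6 -> Movies (id 6, parent=3, lvl 3).
Iteration 4: join on cat_id=3 -> All (id 3, parent=1, lvl 4).
Iteration 5: join on cat_id=1 -> Fantasy (id 1, parent=NULL, lvl 5).
Iteration 6: parent is NULL; no match; recursion stops.
SUM(lvl) = 0 + 1 + 2 + 3 + 4 + 5 = 15.

15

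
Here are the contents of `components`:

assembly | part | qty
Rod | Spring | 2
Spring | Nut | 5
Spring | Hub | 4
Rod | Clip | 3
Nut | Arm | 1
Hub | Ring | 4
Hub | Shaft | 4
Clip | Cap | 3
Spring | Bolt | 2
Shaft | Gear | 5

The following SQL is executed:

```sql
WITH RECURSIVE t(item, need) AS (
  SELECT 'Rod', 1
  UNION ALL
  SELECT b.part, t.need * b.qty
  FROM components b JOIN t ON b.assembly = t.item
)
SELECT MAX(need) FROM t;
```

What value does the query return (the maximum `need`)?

160

Base: (Rod, need=1).
Iteration 1: components of {Rod} -> Clip = 1*3 = 3, Spring = 1*2 = 2.
Iteration 2: components of {Clip,Spring} -> Bolt = 2*2 = 4, Cap = 3*3 = 9, Hub = 2*4 = 8, Nut = 2*5 = 10.
Iteration 3: components of {Bolt,Cap,Hub,Nut} -> Arm = 10*1 = 10, Ring = 8*4 = 32, Shaft = 8*4 = 32.
Iteration 4: components of {Arm,Ring,Shaft} -> Gear = 32*5 = 160.
Iteration 5: no further components; recursion stops.
need values: 1, 2, 3, 10, 8, 4, 9, 10, 32, 32, 160; the maximum is 160.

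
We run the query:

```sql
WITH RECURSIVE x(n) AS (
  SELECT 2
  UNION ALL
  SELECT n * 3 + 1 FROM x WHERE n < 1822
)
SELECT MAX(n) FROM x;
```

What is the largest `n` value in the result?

Base: n=2.
Iteration 1: 2 < 1822 holds -> n = 2 * 3 + 1 = 7.
Iteration 2: 7 < 1822 holds -> n = 7 * 3 + 1 = 22.
Iteration 3: 22 < 1822 holds -> n = 22 * 3 + 1 = 67.
Iteration 4: 67 < 1822 holds -> n = 67 * 3 + 1 = 202.
Iteration 5: 202 < 1822 holds -> n = 202 * 3 + 1 = 607.
Iteration 6: 607 < 1822 holds -> n = 607 * 3 + 1 = 1822.
Iteration 7: 1822 < 1822 fails; recursion stops.
n values: 2, 7, 22, 67, 202, 607, 1822; the maximum is 1822.

1822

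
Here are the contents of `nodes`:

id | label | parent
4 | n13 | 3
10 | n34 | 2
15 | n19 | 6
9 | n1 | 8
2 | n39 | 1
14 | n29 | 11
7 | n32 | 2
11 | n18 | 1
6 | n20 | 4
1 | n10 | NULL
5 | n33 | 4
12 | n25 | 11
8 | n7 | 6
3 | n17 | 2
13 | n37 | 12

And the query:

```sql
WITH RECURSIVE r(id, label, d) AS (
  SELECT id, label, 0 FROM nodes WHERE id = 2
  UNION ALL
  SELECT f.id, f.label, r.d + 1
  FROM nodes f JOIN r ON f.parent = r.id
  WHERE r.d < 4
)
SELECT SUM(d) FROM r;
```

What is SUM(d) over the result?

Base: id=2 (n39) at d 0.
Iteration 1: rows with parent in {2} -> n17 (id 3, d 1), n32 (id 7, d 1), n34 (id 10, d 1).
Iteration 2: rows with parent in {3,7,10} -> n13 (id 4, d 2).
Iteration 3: rows with parent in {4} -> n33 (id 5, d 3), n20 (id 6, d 3).
Iteration 4: rows with parent in {5,6} -> n7 (id 8, d 4), n19 (id 15, d 4).
Iteration 5: d < 4 fails for all current rows; recursion stops.
SUM(d) = 0 + 1 + 1 + 1 + 2 + 3 + 3 + 4 + 4 = 19.

19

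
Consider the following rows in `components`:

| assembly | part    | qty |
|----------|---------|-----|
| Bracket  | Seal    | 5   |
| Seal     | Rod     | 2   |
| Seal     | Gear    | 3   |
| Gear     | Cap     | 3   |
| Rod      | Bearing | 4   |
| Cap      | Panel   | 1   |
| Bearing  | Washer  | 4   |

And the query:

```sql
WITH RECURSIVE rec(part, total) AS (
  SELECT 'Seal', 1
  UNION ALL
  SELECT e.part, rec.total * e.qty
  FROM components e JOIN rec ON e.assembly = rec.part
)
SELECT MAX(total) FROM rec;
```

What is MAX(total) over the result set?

32

Base: (Seal, total=1).
Iteration 1: components of {Seal} -> Gear = 1*3 = 3, Rod = 1*2 = 2.
Iteration 2: components of {Gear,Rod} -> Bearing = 2*4 = 8, Cap = 3*3 = 9.
Iteration 3: components of {Bearing,Cap} -> Panel = 9*1 = 9, Washer = 8*4 = 32.
Iteration 4: no further components; recursion stops.
total values: 1, 2, 3, 8, 9, 32, 9; the maximum is 32.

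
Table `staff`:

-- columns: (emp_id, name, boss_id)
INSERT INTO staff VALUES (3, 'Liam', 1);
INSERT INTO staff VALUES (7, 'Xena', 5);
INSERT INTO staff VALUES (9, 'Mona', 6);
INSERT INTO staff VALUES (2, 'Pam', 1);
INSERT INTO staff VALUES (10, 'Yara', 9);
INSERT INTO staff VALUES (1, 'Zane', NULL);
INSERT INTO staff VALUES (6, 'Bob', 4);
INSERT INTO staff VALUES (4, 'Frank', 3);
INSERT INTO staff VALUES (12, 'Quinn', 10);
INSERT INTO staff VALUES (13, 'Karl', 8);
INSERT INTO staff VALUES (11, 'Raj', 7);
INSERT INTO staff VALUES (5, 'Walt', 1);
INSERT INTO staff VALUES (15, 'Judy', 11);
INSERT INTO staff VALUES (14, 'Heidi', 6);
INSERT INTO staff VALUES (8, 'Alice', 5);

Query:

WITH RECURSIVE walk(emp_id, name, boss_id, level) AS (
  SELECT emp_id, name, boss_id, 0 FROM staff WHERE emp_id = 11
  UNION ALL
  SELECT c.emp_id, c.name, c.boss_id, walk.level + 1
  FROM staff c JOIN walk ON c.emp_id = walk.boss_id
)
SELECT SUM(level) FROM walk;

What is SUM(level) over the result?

6

Base: emp_id=11 (Raj), boss_id=7, level 0.
Iteration 1: join on emp_id=7 -> Xena (id 7, boss_id=5, level 1).
Iteration 2: join on emp_id=5 -> Walt (id 5, boss_id=1, level 2).
Iteration 3: join on emp_id=1 -> Zane (id 1, boss_id=NULL, level 3).
Iteration 4: boss_id is NULL; no match; recursion stops.
SUM(level) = 0 + 1 + 2 + 3 = 6.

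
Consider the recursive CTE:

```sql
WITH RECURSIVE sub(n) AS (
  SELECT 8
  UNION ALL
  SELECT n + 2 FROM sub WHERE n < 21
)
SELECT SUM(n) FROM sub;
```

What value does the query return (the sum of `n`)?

Base: n=8.
Iteration 1: 8 < 21 holds -> n = 8 + 2 = 10.
Iteration 2: 10 < 21 holds -> n = 10 + 2 = 12.
Iteration 3: 12 < 21 holds -> n = 12 + 2 = 14.
Iteration 4: 14 < 21 holds -> n = 14 + 2 = 16.
Iteration 5: 16 < 21 holds -> n = 16 + 2 = 18.
Iteration 6: 18 < 21 holds -> n = 18 + 2 = 20.
Iteration 7: 20 < 21 holds -> n = 20 + 2 = 22.
Iteration 8: 22 < 21 fails; recursion stops.
SUM(n) = 8 + 10 + 12 + 14 + 16 + 18 + 20 + 22 = 120.

120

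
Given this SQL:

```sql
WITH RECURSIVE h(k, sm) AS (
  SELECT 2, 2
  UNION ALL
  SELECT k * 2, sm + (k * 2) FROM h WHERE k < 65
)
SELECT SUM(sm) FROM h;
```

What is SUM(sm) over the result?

494

Base: k=2, sm=2.
Iteration 1: 2 < 65 holds -> k = 2 * 2 = 4, sm = 2 + 4 = 6.
Iteration 2: 4 < 65 holds -> k = 4 * 2 = 8, sm = 6 + 8 = 14.
Iteration 3: 8 < 65 holds -> k = 8 * 2 = 16, sm = 14 + 16 = 30.
Iteration 4: 16 < 65 holds -> k = 16 * 2 = 32, sm = 30 + 32 = 62.
Iteration 5: 32 < 65 holds -> k = 32 * 2 = 64, sm = 62 + 64 = 126.
Iteration 6: 64 < 65 holds -> k = 64 * 2 = 128, sm = 126 + 128 = 254.
Iteration 7: 128 < 65 fails; recursion stops.
SUM(sm) = 2 + 6 + 14 + 30 + 62 + 126 + 254 = 494.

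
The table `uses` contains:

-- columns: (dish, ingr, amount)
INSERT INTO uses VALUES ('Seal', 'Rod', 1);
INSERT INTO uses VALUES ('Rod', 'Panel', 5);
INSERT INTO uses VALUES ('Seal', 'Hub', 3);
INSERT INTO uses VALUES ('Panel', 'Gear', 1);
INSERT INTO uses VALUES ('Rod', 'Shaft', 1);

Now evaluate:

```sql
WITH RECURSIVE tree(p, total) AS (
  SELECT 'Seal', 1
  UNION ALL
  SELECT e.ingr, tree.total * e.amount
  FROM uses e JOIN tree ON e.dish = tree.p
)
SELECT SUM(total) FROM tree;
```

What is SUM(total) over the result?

16

Base: (Seal, total=1).
Iteration 1: components of {Seal} -> Hub = 1*3 = 3, Rod = 1*1 = 1.
Iteration 2: components of {Hub,Rod} -> Panel = 1*5 = 5, Shaft = 1*1 = 1.
Iteration 3: components of {Panel,Shaft} -> Gear = 5*1 = 5.
Iteration 4: no further components; recursion stops.
SUM(total) = 1 + 1 + 3 + 5 + 1 + 5 = 16.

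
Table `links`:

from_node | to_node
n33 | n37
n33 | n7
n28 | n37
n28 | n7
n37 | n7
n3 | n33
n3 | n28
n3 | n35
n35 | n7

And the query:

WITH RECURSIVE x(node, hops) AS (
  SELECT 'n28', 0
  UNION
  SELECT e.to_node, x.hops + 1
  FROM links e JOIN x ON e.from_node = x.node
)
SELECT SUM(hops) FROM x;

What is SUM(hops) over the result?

4

Base: (n28, hops=0).
Iteration 1: edges from {n28} -> (n37, hops=1), (n7, hops=1).
Iteration 2: edges from {n37,n7} -> (n7, hops=2).
Iteration 3: no outgoing edges from {n7}; recursion stops.
SUM(hops) = 0 + 1 + 1 + 2 = 4.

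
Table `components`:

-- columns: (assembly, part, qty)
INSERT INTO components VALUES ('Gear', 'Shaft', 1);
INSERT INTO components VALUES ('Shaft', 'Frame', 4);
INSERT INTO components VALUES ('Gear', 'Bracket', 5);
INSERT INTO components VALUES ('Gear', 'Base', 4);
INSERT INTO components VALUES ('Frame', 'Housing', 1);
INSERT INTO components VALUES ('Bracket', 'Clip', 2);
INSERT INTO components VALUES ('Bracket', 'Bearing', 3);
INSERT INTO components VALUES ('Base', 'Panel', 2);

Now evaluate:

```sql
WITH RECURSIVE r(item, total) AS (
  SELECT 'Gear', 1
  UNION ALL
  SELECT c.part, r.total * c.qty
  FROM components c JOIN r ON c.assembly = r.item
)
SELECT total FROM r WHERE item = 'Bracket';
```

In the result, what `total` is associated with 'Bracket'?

5

Base: (Gear, total=1).
Iteration 1: components of {Gear} -> Base = 1*4 = 4, Bracket = 1*5 = 5, Shaft = 1*1 = 1.
Iteration 2: components of {Base,Bracket,Shaft} -> Bearing = 5*3 = 15, Clip = 5*2 = 10, Frame = 1*4 = 4, Panel = 4*2 = 8.
Iteration 3: components of {Bearing,Clip,Frame,Panel} -> Housing = 4*1 = 4.
Iteration 4: no further components; recursion stops.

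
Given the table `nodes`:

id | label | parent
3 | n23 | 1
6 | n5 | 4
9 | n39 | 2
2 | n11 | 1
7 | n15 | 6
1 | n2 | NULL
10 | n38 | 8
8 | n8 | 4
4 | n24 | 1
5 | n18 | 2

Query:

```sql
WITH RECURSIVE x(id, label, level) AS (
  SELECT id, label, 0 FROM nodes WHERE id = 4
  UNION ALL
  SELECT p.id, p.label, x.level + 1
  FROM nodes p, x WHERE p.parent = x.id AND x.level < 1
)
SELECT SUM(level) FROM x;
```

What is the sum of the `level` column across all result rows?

2

Base: id=4 (n24) at level 0.
Iteration 1: rows with parent in {4} -> n5 (id 6, level 1), n8 (id 8, level 1).
Iteration 2: level < 1 fails for all current rows; recursion stops.
SUM(level) = 0 + 1 + 1 = 2.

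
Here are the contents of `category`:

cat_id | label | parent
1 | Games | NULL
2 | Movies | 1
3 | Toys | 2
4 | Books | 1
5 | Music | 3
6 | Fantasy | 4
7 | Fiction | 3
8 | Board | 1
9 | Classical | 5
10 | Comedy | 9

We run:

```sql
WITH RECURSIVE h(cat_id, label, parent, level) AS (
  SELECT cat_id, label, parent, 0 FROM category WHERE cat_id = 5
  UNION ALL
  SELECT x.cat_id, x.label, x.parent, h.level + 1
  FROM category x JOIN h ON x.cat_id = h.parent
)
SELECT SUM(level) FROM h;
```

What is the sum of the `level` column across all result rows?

Base: cat_id=5 (Music), parent=3, level 0.
Iteration 1: join on cat_id=3 -> Toys (id 3, parent=2, level 1).
Iteration 2: join on cat_id=2 -> Movies (id 2, parent=1, level 2).
Iteration 3: join on cat_id=1 -> Games (id 1, parent=NULL, level 3).
Iteration 4: parent is NULL; no match; recursion stops.
SUM(level) = 0 + 1 + 2 + 3 = 6.

6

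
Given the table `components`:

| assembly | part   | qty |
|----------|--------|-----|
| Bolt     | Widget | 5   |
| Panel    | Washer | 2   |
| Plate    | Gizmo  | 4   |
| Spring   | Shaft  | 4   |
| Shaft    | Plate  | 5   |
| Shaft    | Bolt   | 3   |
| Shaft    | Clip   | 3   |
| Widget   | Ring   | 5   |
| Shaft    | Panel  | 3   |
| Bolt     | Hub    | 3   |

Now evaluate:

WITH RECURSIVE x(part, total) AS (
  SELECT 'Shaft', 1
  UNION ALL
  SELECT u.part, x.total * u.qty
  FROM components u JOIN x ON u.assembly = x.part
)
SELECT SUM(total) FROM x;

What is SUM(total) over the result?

Base: (Shaft, total=1).
Iteration 1: components of {Shaft} -> Bolt = 1*3 = 3, Clip = 1*3 = 3, Panel = 1*3 = 3, Plate = 1*5 = 5.
Iteration 2: components of {Bolt,Clip,Panel,Plate} -> Gizmo = 5*4 = 20, Hub = 3*3 = 9, Washer = 3*2 = 6, Widget = 3*5 = 15.
Iteration 3: components of {Gizmo,Hub,Washer,Widget} -> Ring = 15*5 = 75.
Iteration 4: no further components; recursion stops.
SUM(total) = 1 + 5 + 3 + 3 + 3 + 20 + 15 + 9 + 6 + 75 = 140.

140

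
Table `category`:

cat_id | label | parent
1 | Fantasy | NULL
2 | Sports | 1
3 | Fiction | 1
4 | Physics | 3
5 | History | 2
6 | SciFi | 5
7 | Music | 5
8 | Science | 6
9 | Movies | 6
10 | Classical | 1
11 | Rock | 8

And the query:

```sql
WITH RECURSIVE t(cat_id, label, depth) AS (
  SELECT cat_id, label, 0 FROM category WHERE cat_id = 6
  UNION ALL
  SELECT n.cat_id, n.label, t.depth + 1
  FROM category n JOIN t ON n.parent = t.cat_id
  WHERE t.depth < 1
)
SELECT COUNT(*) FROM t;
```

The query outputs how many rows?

3

Base: cat_id=6 (SciFi) at depth 0.
Iteration 1: rows with parent in {6} -> Science (id 8, depth 1), Movies (id 9, depth 1).
Iteration 2: depth < 1 fails for all current rows; recursion stops.
Total rows emitted: 3.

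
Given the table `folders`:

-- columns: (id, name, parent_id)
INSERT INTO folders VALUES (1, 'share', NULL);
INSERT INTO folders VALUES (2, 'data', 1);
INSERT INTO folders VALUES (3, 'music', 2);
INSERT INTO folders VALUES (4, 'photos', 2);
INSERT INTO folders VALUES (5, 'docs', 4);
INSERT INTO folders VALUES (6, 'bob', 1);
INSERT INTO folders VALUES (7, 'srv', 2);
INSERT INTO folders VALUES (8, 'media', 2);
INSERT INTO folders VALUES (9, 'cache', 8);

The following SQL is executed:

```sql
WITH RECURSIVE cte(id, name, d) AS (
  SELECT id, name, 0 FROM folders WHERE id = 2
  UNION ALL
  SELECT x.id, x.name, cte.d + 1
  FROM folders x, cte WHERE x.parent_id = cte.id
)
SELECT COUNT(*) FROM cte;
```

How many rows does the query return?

Base: id=2 (data) at d 0.
Iteration 1: rows with parent_id in {2} -> music (id 3, d 1), photos (id 4, d 1), srv (id 7, d 1), media (id 8, d 1).
Iteration 2: rows with parent_id in {3,4,7,8} -> docs (id 5, d 2), cache (id 9, d 2).
Iteration 3: no rows with parent_id in {5,9}; recursion stops.
Total rows emitted: 7.

7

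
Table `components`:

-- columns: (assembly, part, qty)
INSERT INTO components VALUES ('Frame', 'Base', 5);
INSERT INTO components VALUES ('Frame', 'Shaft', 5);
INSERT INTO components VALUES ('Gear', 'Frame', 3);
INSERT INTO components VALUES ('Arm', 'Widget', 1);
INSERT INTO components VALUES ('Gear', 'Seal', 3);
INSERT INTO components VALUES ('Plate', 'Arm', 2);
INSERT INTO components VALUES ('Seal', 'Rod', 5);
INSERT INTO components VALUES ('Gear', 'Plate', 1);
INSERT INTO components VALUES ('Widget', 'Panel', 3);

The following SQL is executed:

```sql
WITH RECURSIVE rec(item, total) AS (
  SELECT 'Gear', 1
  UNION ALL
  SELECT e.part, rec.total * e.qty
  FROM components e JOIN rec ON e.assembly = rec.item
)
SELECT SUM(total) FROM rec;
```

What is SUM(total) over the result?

Base: (Gear, total=1).
Iteration 1: components of {Gear} -> Frame = 1*3 = 3, Plate = 1*1 = 1, Seal = 1*3 = 3.
Iteration 2: components of {Frame,Plate,Seal} -> Arm = 1*2 = 2, Base = 3*5 = 15, Rod = 3*5 = 15, Shaft = 3*5 = 15.
Iteration 3: components of {Arm,Base,Rod,Shaft} -> Widget = 2*1 = 2.
Iteration 4: components of {Widget} -> Panel = 2*3 = 6.
Iteration 5: no further components; recursion stops.
SUM(total) = 1 + 1 + 3 + 3 + 2 + 15 + 15 + 15 + 2 + 6 = 63.

63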